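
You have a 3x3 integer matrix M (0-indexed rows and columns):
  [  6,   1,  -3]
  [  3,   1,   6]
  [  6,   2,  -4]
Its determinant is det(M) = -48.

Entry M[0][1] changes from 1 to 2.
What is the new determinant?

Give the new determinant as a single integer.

det is linear in row 0: changing M[0][1] by delta changes det by delta * cofactor(0,1).
Cofactor C_01 = (-1)^(0+1) * minor(0,1) = 48
Entry delta = 2 - 1 = 1
Det delta = 1 * 48 = 48
New det = -48 + 48 = 0

Answer: 0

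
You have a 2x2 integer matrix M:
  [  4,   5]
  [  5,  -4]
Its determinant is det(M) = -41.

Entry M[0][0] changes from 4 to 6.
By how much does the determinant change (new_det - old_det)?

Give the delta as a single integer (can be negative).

Cofactor C_00 = -4
Entry delta = 6 - 4 = 2
Det delta = entry_delta * cofactor = 2 * -4 = -8

Answer: -8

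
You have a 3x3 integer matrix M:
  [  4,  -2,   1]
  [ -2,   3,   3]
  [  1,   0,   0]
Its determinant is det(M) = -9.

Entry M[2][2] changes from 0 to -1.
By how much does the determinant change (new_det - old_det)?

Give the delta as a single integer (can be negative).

Answer: -8

Derivation:
Cofactor C_22 = 8
Entry delta = -1 - 0 = -1
Det delta = entry_delta * cofactor = -1 * 8 = -8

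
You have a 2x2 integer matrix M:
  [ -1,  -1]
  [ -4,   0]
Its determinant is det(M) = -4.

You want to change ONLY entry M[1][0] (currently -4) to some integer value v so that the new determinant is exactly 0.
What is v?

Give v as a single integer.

det is linear in entry M[1][0]: det = old_det + (v - -4) * C_10
Cofactor C_10 = 1
Want det = 0: -4 + (v - -4) * 1 = 0
  (v - -4) = 4 / 1 = 4
  v = -4 + (4) = 0

Answer: 0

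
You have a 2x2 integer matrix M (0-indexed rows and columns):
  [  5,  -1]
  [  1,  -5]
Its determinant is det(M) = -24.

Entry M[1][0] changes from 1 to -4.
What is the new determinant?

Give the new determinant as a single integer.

Answer: -29

Derivation:
det is linear in row 1: changing M[1][0] by delta changes det by delta * cofactor(1,0).
Cofactor C_10 = (-1)^(1+0) * minor(1,0) = 1
Entry delta = -4 - 1 = -5
Det delta = -5 * 1 = -5
New det = -24 + -5 = -29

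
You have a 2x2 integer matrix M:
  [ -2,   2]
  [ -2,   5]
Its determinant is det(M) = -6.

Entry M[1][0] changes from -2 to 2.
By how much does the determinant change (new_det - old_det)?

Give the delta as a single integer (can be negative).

Answer: -8

Derivation:
Cofactor C_10 = -2
Entry delta = 2 - -2 = 4
Det delta = entry_delta * cofactor = 4 * -2 = -8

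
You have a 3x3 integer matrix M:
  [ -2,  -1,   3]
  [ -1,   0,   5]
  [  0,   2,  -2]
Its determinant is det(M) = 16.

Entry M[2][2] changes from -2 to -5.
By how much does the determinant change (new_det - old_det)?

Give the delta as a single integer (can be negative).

Answer: 3

Derivation:
Cofactor C_22 = -1
Entry delta = -5 - -2 = -3
Det delta = entry_delta * cofactor = -3 * -1 = 3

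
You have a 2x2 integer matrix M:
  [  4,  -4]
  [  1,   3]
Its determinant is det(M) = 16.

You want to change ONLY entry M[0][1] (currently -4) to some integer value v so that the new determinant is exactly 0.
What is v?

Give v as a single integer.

Answer: 12

Derivation:
det is linear in entry M[0][1]: det = old_det + (v - -4) * C_01
Cofactor C_01 = -1
Want det = 0: 16 + (v - -4) * -1 = 0
  (v - -4) = -16 / -1 = 16
  v = -4 + (16) = 12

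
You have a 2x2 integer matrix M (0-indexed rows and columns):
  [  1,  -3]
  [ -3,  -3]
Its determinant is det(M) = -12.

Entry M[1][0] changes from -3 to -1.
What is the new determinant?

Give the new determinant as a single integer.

det is linear in row 1: changing M[1][0] by delta changes det by delta * cofactor(1,0).
Cofactor C_10 = (-1)^(1+0) * minor(1,0) = 3
Entry delta = -1 - -3 = 2
Det delta = 2 * 3 = 6
New det = -12 + 6 = -6

Answer: -6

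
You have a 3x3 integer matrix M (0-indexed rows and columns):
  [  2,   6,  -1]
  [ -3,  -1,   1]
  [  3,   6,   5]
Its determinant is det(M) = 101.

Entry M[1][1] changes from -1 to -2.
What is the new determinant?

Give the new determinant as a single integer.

Answer: 88

Derivation:
det is linear in row 1: changing M[1][1] by delta changes det by delta * cofactor(1,1).
Cofactor C_11 = (-1)^(1+1) * minor(1,1) = 13
Entry delta = -2 - -1 = -1
Det delta = -1 * 13 = -13
New det = 101 + -13 = 88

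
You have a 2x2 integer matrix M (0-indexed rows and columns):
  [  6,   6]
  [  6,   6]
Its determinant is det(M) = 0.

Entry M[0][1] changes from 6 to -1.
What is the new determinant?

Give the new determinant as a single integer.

det is linear in row 0: changing M[0][1] by delta changes det by delta * cofactor(0,1).
Cofactor C_01 = (-1)^(0+1) * minor(0,1) = -6
Entry delta = -1 - 6 = -7
Det delta = -7 * -6 = 42
New det = 0 + 42 = 42

Answer: 42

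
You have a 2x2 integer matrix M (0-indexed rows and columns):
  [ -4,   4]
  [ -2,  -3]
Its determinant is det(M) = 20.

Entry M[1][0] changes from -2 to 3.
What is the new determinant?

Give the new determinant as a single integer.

Answer: 0

Derivation:
det is linear in row 1: changing M[1][0] by delta changes det by delta * cofactor(1,0).
Cofactor C_10 = (-1)^(1+0) * minor(1,0) = -4
Entry delta = 3 - -2 = 5
Det delta = 5 * -4 = -20
New det = 20 + -20 = 0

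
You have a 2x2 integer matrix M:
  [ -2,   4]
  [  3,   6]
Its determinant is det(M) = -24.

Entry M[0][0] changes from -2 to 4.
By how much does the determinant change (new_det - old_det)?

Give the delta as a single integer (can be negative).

Cofactor C_00 = 6
Entry delta = 4 - -2 = 6
Det delta = entry_delta * cofactor = 6 * 6 = 36

Answer: 36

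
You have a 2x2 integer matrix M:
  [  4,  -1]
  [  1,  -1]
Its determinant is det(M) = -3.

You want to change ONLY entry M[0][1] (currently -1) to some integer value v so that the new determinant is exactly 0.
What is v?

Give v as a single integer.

det is linear in entry M[0][1]: det = old_det + (v - -1) * C_01
Cofactor C_01 = -1
Want det = 0: -3 + (v - -1) * -1 = 0
  (v - -1) = 3 / -1 = -3
  v = -1 + (-3) = -4

Answer: -4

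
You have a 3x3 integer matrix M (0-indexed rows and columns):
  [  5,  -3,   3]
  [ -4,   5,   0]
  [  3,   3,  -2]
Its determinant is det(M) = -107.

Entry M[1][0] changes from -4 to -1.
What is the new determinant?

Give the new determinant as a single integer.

Answer: -98

Derivation:
det is linear in row 1: changing M[1][0] by delta changes det by delta * cofactor(1,0).
Cofactor C_10 = (-1)^(1+0) * minor(1,0) = 3
Entry delta = -1 - -4 = 3
Det delta = 3 * 3 = 9
New det = -107 + 9 = -98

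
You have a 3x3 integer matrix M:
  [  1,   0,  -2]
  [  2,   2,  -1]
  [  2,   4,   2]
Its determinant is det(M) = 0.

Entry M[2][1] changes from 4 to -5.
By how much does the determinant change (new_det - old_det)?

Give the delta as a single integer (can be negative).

Cofactor C_21 = -3
Entry delta = -5 - 4 = -9
Det delta = entry_delta * cofactor = -9 * -3 = 27

Answer: 27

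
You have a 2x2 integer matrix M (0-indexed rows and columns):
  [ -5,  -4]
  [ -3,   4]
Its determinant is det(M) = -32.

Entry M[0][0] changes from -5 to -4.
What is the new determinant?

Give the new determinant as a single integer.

det is linear in row 0: changing M[0][0] by delta changes det by delta * cofactor(0,0).
Cofactor C_00 = (-1)^(0+0) * minor(0,0) = 4
Entry delta = -4 - -5 = 1
Det delta = 1 * 4 = 4
New det = -32 + 4 = -28

Answer: -28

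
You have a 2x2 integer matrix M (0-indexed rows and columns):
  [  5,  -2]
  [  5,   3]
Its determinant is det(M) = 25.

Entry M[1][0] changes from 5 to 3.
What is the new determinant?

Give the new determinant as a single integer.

det is linear in row 1: changing M[1][0] by delta changes det by delta * cofactor(1,0).
Cofactor C_10 = (-1)^(1+0) * minor(1,0) = 2
Entry delta = 3 - 5 = -2
Det delta = -2 * 2 = -4
New det = 25 + -4 = 21

Answer: 21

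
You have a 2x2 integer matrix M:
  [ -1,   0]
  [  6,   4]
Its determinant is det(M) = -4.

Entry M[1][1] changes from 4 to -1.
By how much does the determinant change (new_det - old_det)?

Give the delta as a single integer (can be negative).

Cofactor C_11 = -1
Entry delta = -1 - 4 = -5
Det delta = entry_delta * cofactor = -5 * -1 = 5

Answer: 5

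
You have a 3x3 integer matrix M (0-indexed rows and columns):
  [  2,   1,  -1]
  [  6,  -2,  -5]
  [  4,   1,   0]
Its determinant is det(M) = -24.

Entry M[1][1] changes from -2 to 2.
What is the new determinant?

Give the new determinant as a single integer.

det is linear in row 1: changing M[1][1] by delta changes det by delta * cofactor(1,1).
Cofactor C_11 = (-1)^(1+1) * minor(1,1) = 4
Entry delta = 2 - -2 = 4
Det delta = 4 * 4 = 16
New det = -24 + 16 = -8

Answer: -8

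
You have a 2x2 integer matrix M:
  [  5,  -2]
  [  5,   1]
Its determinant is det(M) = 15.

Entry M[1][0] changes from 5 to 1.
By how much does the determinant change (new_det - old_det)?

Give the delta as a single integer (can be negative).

Answer: -8

Derivation:
Cofactor C_10 = 2
Entry delta = 1 - 5 = -4
Det delta = entry_delta * cofactor = -4 * 2 = -8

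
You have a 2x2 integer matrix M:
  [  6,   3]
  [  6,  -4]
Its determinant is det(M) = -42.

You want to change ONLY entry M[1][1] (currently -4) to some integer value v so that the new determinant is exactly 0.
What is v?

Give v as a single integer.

det is linear in entry M[1][1]: det = old_det + (v - -4) * C_11
Cofactor C_11 = 6
Want det = 0: -42 + (v - -4) * 6 = 0
  (v - -4) = 42 / 6 = 7
  v = -4 + (7) = 3

Answer: 3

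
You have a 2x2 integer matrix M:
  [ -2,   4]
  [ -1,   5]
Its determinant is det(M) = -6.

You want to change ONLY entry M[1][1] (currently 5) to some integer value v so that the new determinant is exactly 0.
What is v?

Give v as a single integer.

Answer: 2

Derivation:
det is linear in entry M[1][1]: det = old_det + (v - 5) * C_11
Cofactor C_11 = -2
Want det = 0: -6 + (v - 5) * -2 = 0
  (v - 5) = 6 / -2 = -3
  v = 5 + (-3) = 2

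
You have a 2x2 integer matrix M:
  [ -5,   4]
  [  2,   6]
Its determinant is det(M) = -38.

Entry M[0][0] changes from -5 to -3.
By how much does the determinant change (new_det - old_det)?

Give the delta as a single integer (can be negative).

Answer: 12

Derivation:
Cofactor C_00 = 6
Entry delta = -3 - -5 = 2
Det delta = entry_delta * cofactor = 2 * 6 = 12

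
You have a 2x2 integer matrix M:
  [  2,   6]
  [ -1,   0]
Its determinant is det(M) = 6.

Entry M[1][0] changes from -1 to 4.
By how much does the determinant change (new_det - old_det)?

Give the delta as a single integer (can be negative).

Cofactor C_10 = -6
Entry delta = 4 - -1 = 5
Det delta = entry_delta * cofactor = 5 * -6 = -30

Answer: -30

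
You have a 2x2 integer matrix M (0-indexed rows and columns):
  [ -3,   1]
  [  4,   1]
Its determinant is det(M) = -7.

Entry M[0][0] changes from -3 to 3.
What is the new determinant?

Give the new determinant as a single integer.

det is linear in row 0: changing M[0][0] by delta changes det by delta * cofactor(0,0).
Cofactor C_00 = (-1)^(0+0) * minor(0,0) = 1
Entry delta = 3 - -3 = 6
Det delta = 6 * 1 = 6
New det = -7 + 6 = -1

Answer: -1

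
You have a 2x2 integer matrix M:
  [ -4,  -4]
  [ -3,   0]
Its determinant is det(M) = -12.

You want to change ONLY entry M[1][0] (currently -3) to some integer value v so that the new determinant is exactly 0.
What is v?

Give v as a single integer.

det is linear in entry M[1][0]: det = old_det + (v - -3) * C_10
Cofactor C_10 = 4
Want det = 0: -12 + (v - -3) * 4 = 0
  (v - -3) = 12 / 4 = 3
  v = -3 + (3) = 0

Answer: 0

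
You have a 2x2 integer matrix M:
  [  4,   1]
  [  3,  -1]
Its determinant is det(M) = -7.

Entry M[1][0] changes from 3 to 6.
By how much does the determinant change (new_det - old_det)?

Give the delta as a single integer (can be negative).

Cofactor C_10 = -1
Entry delta = 6 - 3 = 3
Det delta = entry_delta * cofactor = 3 * -1 = -3

Answer: -3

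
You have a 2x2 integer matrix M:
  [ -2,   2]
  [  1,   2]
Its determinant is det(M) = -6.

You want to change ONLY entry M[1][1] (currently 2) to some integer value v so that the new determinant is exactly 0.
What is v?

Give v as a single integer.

det is linear in entry M[1][1]: det = old_det + (v - 2) * C_11
Cofactor C_11 = -2
Want det = 0: -6 + (v - 2) * -2 = 0
  (v - 2) = 6 / -2 = -3
  v = 2 + (-3) = -1

Answer: -1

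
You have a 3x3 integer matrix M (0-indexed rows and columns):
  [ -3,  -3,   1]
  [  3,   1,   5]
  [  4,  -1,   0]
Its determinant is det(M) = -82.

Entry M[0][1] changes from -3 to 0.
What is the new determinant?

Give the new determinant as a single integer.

det is linear in row 0: changing M[0][1] by delta changes det by delta * cofactor(0,1).
Cofactor C_01 = (-1)^(0+1) * minor(0,1) = 20
Entry delta = 0 - -3 = 3
Det delta = 3 * 20 = 60
New det = -82 + 60 = -22

Answer: -22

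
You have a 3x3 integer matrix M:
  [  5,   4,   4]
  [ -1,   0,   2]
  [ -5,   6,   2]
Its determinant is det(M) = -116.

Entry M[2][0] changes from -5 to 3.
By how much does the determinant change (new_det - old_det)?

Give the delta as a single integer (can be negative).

Answer: 64

Derivation:
Cofactor C_20 = 8
Entry delta = 3 - -5 = 8
Det delta = entry_delta * cofactor = 8 * 8 = 64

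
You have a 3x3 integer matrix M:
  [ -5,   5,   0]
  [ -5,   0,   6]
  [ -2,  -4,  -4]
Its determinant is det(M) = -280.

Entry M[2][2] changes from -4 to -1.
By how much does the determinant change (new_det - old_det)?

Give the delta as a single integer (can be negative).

Cofactor C_22 = 25
Entry delta = -1 - -4 = 3
Det delta = entry_delta * cofactor = 3 * 25 = 75

Answer: 75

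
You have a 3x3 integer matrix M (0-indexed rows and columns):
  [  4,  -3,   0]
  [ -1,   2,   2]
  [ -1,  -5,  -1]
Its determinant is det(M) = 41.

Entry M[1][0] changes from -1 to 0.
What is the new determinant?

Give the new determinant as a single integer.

det is linear in row 1: changing M[1][0] by delta changes det by delta * cofactor(1,0).
Cofactor C_10 = (-1)^(1+0) * minor(1,0) = -3
Entry delta = 0 - -1 = 1
Det delta = 1 * -3 = -3
New det = 41 + -3 = 38

Answer: 38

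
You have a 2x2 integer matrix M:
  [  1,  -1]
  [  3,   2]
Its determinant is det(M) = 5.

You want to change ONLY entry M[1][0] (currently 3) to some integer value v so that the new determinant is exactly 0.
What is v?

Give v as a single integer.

Answer: -2

Derivation:
det is linear in entry M[1][0]: det = old_det + (v - 3) * C_10
Cofactor C_10 = 1
Want det = 0: 5 + (v - 3) * 1 = 0
  (v - 3) = -5 / 1 = -5
  v = 3 + (-5) = -2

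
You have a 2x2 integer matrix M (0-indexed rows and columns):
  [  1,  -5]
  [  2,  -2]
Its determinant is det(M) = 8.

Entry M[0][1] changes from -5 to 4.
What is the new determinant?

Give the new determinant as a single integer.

det is linear in row 0: changing M[0][1] by delta changes det by delta * cofactor(0,1).
Cofactor C_01 = (-1)^(0+1) * minor(0,1) = -2
Entry delta = 4 - -5 = 9
Det delta = 9 * -2 = -18
New det = 8 + -18 = -10

Answer: -10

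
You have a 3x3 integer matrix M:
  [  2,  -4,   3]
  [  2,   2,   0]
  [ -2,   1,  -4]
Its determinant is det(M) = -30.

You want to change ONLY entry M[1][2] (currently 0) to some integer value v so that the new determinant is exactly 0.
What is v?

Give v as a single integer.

Answer: 5

Derivation:
det is linear in entry M[1][2]: det = old_det + (v - 0) * C_12
Cofactor C_12 = 6
Want det = 0: -30 + (v - 0) * 6 = 0
  (v - 0) = 30 / 6 = 5
  v = 0 + (5) = 5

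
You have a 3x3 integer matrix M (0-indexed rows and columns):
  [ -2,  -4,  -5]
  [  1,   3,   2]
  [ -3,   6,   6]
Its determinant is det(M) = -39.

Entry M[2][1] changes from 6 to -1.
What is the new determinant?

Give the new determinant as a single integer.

det is linear in row 2: changing M[2][1] by delta changes det by delta * cofactor(2,1).
Cofactor C_21 = (-1)^(2+1) * minor(2,1) = -1
Entry delta = -1 - 6 = -7
Det delta = -7 * -1 = 7
New det = -39 + 7 = -32

Answer: -32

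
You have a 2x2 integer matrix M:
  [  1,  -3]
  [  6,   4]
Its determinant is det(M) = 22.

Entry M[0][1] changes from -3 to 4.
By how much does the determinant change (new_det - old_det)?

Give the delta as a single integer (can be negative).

Cofactor C_01 = -6
Entry delta = 4 - -3 = 7
Det delta = entry_delta * cofactor = 7 * -6 = -42

Answer: -42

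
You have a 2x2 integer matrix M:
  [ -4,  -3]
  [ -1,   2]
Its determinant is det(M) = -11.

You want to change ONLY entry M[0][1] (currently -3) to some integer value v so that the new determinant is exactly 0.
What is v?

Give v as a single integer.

det is linear in entry M[0][1]: det = old_det + (v - -3) * C_01
Cofactor C_01 = 1
Want det = 0: -11 + (v - -3) * 1 = 0
  (v - -3) = 11 / 1 = 11
  v = -3 + (11) = 8

Answer: 8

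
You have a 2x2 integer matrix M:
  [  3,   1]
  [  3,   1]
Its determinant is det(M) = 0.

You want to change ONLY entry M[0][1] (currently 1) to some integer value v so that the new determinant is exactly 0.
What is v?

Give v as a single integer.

det is linear in entry M[0][1]: det = old_det + (v - 1) * C_01
Cofactor C_01 = -3
Want det = 0: 0 + (v - 1) * -3 = 0
  (v - 1) = 0 / -3 = 0
  v = 1 + (0) = 1

Answer: 1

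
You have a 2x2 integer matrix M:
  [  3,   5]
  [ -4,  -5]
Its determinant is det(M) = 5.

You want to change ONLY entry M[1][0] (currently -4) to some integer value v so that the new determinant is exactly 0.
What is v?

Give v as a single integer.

det is linear in entry M[1][0]: det = old_det + (v - -4) * C_10
Cofactor C_10 = -5
Want det = 0: 5 + (v - -4) * -5 = 0
  (v - -4) = -5 / -5 = 1
  v = -4 + (1) = -3

Answer: -3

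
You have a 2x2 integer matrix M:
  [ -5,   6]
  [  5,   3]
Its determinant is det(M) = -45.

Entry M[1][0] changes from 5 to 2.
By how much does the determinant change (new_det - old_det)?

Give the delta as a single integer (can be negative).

Answer: 18

Derivation:
Cofactor C_10 = -6
Entry delta = 2 - 5 = -3
Det delta = entry_delta * cofactor = -3 * -6 = 18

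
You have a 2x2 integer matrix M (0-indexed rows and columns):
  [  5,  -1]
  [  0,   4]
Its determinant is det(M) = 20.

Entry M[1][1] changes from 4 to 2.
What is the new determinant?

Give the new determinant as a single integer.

det is linear in row 1: changing M[1][1] by delta changes det by delta * cofactor(1,1).
Cofactor C_11 = (-1)^(1+1) * minor(1,1) = 5
Entry delta = 2 - 4 = -2
Det delta = -2 * 5 = -10
New det = 20 + -10 = 10

Answer: 10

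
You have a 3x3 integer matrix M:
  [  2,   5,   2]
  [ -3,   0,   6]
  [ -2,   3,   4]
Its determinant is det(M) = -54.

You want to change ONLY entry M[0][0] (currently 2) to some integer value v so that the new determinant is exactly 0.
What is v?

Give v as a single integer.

det is linear in entry M[0][0]: det = old_det + (v - 2) * C_00
Cofactor C_00 = -18
Want det = 0: -54 + (v - 2) * -18 = 0
  (v - 2) = 54 / -18 = -3
  v = 2 + (-3) = -1

Answer: -1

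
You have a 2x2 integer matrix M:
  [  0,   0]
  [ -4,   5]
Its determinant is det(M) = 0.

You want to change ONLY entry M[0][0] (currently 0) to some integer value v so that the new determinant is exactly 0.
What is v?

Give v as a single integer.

Answer: 0

Derivation:
det is linear in entry M[0][0]: det = old_det + (v - 0) * C_00
Cofactor C_00 = 5
Want det = 0: 0 + (v - 0) * 5 = 0
  (v - 0) = 0 / 5 = 0
  v = 0 + (0) = 0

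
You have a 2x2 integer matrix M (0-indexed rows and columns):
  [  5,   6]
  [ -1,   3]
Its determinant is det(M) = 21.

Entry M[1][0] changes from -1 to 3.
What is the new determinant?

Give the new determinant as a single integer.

Answer: -3

Derivation:
det is linear in row 1: changing M[1][0] by delta changes det by delta * cofactor(1,0).
Cofactor C_10 = (-1)^(1+0) * minor(1,0) = -6
Entry delta = 3 - -1 = 4
Det delta = 4 * -6 = -24
New det = 21 + -24 = -3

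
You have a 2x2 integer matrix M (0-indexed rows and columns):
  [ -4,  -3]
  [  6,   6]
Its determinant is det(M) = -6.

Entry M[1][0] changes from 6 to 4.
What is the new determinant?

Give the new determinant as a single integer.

Answer: -12

Derivation:
det is linear in row 1: changing M[1][0] by delta changes det by delta * cofactor(1,0).
Cofactor C_10 = (-1)^(1+0) * minor(1,0) = 3
Entry delta = 4 - 6 = -2
Det delta = -2 * 3 = -6
New det = -6 + -6 = -12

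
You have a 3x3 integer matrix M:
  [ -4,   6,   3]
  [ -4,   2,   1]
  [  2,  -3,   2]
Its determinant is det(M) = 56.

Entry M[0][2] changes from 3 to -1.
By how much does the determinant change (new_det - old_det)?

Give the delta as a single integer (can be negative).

Cofactor C_02 = 8
Entry delta = -1 - 3 = -4
Det delta = entry_delta * cofactor = -4 * 8 = -32

Answer: -32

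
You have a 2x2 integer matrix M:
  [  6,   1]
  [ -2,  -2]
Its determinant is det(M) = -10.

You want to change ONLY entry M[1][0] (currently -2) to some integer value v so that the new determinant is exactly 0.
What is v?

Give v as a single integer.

Answer: -12

Derivation:
det is linear in entry M[1][0]: det = old_det + (v - -2) * C_10
Cofactor C_10 = -1
Want det = 0: -10 + (v - -2) * -1 = 0
  (v - -2) = 10 / -1 = -10
  v = -2 + (-10) = -12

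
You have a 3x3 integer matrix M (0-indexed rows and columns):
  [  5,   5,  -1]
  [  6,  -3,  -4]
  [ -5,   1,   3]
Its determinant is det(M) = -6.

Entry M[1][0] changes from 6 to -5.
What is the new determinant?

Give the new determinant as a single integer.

Answer: 170

Derivation:
det is linear in row 1: changing M[1][0] by delta changes det by delta * cofactor(1,0).
Cofactor C_10 = (-1)^(1+0) * minor(1,0) = -16
Entry delta = -5 - 6 = -11
Det delta = -11 * -16 = 176
New det = -6 + 176 = 170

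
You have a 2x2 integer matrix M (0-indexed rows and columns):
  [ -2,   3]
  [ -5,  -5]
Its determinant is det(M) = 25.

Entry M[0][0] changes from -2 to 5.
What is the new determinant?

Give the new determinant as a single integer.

Answer: -10

Derivation:
det is linear in row 0: changing M[0][0] by delta changes det by delta * cofactor(0,0).
Cofactor C_00 = (-1)^(0+0) * minor(0,0) = -5
Entry delta = 5 - -2 = 7
Det delta = 7 * -5 = -35
New det = 25 + -35 = -10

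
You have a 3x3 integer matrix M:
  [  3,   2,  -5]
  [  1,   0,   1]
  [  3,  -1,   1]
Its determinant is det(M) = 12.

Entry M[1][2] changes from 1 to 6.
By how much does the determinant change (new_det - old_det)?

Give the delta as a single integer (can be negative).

Cofactor C_12 = 9
Entry delta = 6 - 1 = 5
Det delta = entry_delta * cofactor = 5 * 9 = 45

Answer: 45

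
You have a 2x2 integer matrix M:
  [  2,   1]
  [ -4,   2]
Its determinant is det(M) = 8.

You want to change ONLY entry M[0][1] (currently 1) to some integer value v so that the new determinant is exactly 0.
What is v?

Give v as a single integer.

Answer: -1

Derivation:
det is linear in entry M[0][1]: det = old_det + (v - 1) * C_01
Cofactor C_01 = 4
Want det = 0: 8 + (v - 1) * 4 = 0
  (v - 1) = -8 / 4 = -2
  v = 1 + (-2) = -1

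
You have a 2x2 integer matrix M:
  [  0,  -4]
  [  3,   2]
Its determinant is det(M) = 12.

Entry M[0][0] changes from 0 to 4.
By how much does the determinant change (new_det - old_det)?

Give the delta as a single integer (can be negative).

Answer: 8

Derivation:
Cofactor C_00 = 2
Entry delta = 4 - 0 = 4
Det delta = entry_delta * cofactor = 4 * 2 = 8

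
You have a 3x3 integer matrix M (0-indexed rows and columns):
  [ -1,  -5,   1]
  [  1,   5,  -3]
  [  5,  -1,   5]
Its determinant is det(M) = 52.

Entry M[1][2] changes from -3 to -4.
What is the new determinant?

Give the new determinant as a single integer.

Answer: 78

Derivation:
det is linear in row 1: changing M[1][2] by delta changes det by delta * cofactor(1,2).
Cofactor C_12 = (-1)^(1+2) * minor(1,2) = -26
Entry delta = -4 - -3 = -1
Det delta = -1 * -26 = 26
New det = 52 + 26 = 78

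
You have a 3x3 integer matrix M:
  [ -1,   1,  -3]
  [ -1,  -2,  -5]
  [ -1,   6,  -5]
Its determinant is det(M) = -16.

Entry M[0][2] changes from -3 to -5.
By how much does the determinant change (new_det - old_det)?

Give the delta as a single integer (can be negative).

Answer: 16

Derivation:
Cofactor C_02 = -8
Entry delta = -5 - -3 = -2
Det delta = entry_delta * cofactor = -2 * -8 = 16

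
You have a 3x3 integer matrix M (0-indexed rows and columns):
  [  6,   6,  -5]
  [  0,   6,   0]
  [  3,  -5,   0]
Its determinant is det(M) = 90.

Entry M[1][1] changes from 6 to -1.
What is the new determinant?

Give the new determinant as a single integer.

Answer: -15

Derivation:
det is linear in row 1: changing M[1][1] by delta changes det by delta * cofactor(1,1).
Cofactor C_11 = (-1)^(1+1) * minor(1,1) = 15
Entry delta = -1 - 6 = -7
Det delta = -7 * 15 = -105
New det = 90 + -105 = -15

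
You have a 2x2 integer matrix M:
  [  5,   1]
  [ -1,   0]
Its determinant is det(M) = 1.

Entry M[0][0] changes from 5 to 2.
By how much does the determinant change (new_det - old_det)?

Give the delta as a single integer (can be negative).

Answer: 0

Derivation:
Cofactor C_00 = 0
Entry delta = 2 - 5 = -3
Det delta = entry_delta * cofactor = -3 * 0 = 0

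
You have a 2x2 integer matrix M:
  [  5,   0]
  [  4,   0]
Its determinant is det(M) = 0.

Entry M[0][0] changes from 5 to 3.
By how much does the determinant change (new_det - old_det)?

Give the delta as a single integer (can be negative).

Answer: 0

Derivation:
Cofactor C_00 = 0
Entry delta = 3 - 5 = -2
Det delta = entry_delta * cofactor = -2 * 0 = 0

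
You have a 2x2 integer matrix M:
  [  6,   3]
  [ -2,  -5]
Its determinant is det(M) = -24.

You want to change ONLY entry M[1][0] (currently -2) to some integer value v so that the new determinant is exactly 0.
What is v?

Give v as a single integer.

Answer: -10

Derivation:
det is linear in entry M[1][0]: det = old_det + (v - -2) * C_10
Cofactor C_10 = -3
Want det = 0: -24 + (v - -2) * -3 = 0
  (v - -2) = 24 / -3 = -8
  v = -2 + (-8) = -10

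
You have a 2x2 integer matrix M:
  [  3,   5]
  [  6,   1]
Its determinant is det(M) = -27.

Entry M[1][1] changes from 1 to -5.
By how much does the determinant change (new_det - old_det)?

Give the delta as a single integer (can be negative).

Answer: -18

Derivation:
Cofactor C_11 = 3
Entry delta = -5 - 1 = -6
Det delta = entry_delta * cofactor = -6 * 3 = -18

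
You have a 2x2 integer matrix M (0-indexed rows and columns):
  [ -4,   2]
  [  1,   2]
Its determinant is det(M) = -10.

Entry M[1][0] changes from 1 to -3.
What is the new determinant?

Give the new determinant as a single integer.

Answer: -2

Derivation:
det is linear in row 1: changing M[1][0] by delta changes det by delta * cofactor(1,0).
Cofactor C_10 = (-1)^(1+0) * minor(1,0) = -2
Entry delta = -3 - 1 = -4
Det delta = -4 * -2 = 8
New det = -10 + 8 = -2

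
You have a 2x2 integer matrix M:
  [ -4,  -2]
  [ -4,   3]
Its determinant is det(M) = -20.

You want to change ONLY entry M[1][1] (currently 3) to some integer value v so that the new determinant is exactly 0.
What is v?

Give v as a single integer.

det is linear in entry M[1][1]: det = old_det + (v - 3) * C_11
Cofactor C_11 = -4
Want det = 0: -20 + (v - 3) * -4 = 0
  (v - 3) = 20 / -4 = -5
  v = 3 + (-5) = -2

Answer: -2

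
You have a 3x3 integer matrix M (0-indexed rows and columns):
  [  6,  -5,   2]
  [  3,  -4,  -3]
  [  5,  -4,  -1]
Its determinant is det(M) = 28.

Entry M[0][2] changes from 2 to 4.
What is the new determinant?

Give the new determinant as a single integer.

det is linear in row 0: changing M[0][2] by delta changes det by delta * cofactor(0,2).
Cofactor C_02 = (-1)^(0+2) * minor(0,2) = 8
Entry delta = 4 - 2 = 2
Det delta = 2 * 8 = 16
New det = 28 + 16 = 44

Answer: 44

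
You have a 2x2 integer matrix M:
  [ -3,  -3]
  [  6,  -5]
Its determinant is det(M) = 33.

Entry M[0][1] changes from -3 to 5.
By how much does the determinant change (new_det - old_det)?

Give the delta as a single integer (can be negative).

Answer: -48

Derivation:
Cofactor C_01 = -6
Entry delta = 5 - -3 = 8
Det delta = entry_delta * cofactor = 8 * -6 = -48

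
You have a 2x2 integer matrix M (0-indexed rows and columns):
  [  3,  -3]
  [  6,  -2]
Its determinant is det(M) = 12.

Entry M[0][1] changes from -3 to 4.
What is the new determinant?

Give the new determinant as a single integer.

det is linear in row 0: changing M[0][1] by delta changes det by delta * cofactor(0,1).
Cofactor C_01 = (-1)^(0+1) * minor(0,1) = -6
Entry delta = 4 - -3 = 7
Det delta = 7 * -6 = -42
New det = 12 + -42 = -30

Answer: -30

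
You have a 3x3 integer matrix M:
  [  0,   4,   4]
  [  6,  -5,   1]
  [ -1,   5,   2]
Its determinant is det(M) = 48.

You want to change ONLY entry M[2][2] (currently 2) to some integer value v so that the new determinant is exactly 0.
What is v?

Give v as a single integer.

det is linear in entry M[2][2]: det = old_det + (v - 2) * C_22
Cofactor C_22 = -24
Want det = 0: 48 + (v - 2) * -24 = 0
  (v - 2) = -48 / -24 = 2
  v = 2 + (2) = 4

Answer: 4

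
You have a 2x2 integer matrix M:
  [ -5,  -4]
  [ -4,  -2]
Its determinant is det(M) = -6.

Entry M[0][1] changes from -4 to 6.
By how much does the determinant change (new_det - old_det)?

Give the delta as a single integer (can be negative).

Cofactor C_01 = 4
Entry delta = 6 - -4 = 10
Det delta = entry_delta * cofactor = 10 * 4 = 40

Answer: 40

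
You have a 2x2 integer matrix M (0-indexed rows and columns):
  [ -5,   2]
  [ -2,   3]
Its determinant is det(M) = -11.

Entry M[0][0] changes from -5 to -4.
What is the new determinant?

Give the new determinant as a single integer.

Answer: -8

Derivation:
det is linear in row 0: changing M[0][0] by delta changes det by delta * cofactor(0,0).
Cofactor C_00 = (-1)^(0+0) * minor(0,0) = 3
Entry delta = -4 - -5 = 1
Det delta = 1 * 3 = 3
New det = -11 + 3 = -8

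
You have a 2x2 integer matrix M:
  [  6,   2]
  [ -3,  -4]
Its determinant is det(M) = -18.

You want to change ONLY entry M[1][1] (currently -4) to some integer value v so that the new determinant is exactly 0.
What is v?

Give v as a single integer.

det is linear in entry M[1][1]: det = old_det + (v - -4) * C_11
Cofactor C_11 = 6
Want det = 0: -18 + (v - -4) * 6 = 0
  (v - -4) = 18 / 6 = 3
  v = -4 + (3) = -1

Answer: -1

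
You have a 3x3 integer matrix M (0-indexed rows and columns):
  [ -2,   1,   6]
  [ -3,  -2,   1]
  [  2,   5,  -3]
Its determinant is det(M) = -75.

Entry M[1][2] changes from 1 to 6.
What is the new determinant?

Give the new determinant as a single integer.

Answer: -15

Derivation:
det is linear in row 1: changing M[1][2] by delta changes det by delta * cofactor(1,2).
Cofactor C_12 = (-1)^(1+2) * minor(1,2) = 12
Entry delta = 6 - 1 = 5
Det delta = 5 * 12 = 60
New det = -75 + 60 = -15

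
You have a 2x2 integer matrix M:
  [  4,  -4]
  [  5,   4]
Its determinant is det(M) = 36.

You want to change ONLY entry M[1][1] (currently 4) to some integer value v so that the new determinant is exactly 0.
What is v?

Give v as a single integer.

Answer: -5

Derivation:
det is linear in entry M[1][1]: det = old_det + (v - 4) * C_11
Cofactor C_11 = 4
Want det = 0: 36 + (v - 4) * 4 = 0
  (v - 4) = -36 / 4 = -9
  v = 4 + (-9) = -5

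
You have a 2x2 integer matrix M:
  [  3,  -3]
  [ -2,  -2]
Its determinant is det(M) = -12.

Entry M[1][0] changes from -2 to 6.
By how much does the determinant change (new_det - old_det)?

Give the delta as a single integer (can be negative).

Cofactor C_10 = 3
Entry delta = 6 - -2 = 8
Det delta = entry_delta * cofactor = 8 * 3 = 24

Answer: 24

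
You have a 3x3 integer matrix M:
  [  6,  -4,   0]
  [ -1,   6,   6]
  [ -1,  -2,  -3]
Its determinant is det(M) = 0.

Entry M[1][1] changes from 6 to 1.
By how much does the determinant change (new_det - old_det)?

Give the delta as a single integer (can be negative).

Cofactor C_11 = -18
Entry delta = 1 - 6 = -5
Det delta = entry_delta * cofactor = -5 * -18 = 90

Answer: 90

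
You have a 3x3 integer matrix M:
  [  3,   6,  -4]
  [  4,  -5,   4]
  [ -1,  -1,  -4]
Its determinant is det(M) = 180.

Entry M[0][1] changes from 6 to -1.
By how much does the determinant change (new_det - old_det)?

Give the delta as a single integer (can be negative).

Answer: -84

Derivation:
Cofactor C_01 = 12
Entry delta = -1 - 6 = -7
Det delta = entry_delta * cofactor = -7 * 12 = -84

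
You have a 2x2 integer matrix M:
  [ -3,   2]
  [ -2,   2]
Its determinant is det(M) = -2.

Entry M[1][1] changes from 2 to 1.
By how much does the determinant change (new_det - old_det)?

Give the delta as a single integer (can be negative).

Cofactor C_11 = -3
Entry delta = 1 - 2 = -1
Det delta = entry_delta * cofactor = -1 * -3 = 3

Answer: 3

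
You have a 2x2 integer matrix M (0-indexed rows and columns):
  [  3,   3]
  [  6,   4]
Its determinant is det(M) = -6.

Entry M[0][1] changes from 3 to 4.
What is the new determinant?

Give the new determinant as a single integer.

det is linear in row 0: changing M[0][1] by delta changes det by delta * cofactor(0,1).
Cofactor C_01 = (-1)^(0+1) * minor(0,1) = -6
Entry delta = 4 - 3 = 1
Det delta = 1 * -6 = -6
New det = -6 + -6 = -12

Answer: -12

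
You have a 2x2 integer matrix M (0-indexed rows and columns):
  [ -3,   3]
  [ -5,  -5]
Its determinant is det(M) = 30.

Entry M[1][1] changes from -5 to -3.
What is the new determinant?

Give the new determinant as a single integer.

det is linear in row 1: changing M[1][1] by delta changes det by delta * cofactor(1,1).
Cofactor C_11 = (-1)^(1+1) * minor(1,1) = -3
Entry delta = -3 - -5 = 2
Det delta = 2 * -3 = -6
New det = 30 + -6 = 24

Answer: 24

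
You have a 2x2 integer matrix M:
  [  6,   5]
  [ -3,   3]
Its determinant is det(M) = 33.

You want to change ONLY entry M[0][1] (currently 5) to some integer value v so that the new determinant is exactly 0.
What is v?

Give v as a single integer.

det is linear in entry M[0][1]: det = old_det + (v - 5) * C_01
Cofactor C_01 = 3
Want det = 0: 33 + (v - 5) * 3 = 0
  (v - 5) = -33 / 3 = -11
  v = 5 + (-11) = -6

Answer: -6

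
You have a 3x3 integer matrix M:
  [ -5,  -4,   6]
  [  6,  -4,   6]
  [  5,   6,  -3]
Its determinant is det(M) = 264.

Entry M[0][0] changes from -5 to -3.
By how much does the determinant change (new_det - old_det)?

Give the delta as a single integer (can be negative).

Answer: -48

Derivation:
Cofactor C_00 = -24
Entry delta = -3 - -5 = 2
Det delta = entry_delta * cofactor = 2 * -24 = -48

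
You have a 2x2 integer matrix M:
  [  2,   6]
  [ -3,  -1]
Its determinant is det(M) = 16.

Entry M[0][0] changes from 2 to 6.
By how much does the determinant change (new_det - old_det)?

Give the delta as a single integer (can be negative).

Cofactor C_00 = -1
Entry delta = 6 - 2 = 4
Det delta = entry_delta * cofactor = 4 * -1 = -4

Answer: -4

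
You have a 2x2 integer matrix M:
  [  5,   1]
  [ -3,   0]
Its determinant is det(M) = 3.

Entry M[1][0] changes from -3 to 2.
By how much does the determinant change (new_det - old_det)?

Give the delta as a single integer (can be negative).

Answer: -5

Derivation:
Cofactor C_10 = -1
Entry delta = 2 - -3 = 5
Det delta = entry_delta * cofactor = 5 * -1 = -5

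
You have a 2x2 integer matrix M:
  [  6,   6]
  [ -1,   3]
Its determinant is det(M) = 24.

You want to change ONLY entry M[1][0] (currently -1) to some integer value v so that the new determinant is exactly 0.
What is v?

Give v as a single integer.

Answer: 3

Derivation:
det is linear in entry M[1][0]: det = old_det + (v - -1) * C_10
Cofactor C_10 = -6
Want det = 0: 24 + (v - -1) * -6 = 0
  (v - -1) = -24 / -6 = 4
  v = -1 + (4) = 3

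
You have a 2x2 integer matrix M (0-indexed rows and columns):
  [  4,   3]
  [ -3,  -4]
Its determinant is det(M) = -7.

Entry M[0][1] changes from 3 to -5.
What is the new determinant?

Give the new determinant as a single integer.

det is linear in row 0: changing M[0][1] by delta changes det by delta * cofactor(0,1).
Cofactor C_01 = (-1)^(0+1) * minor(0,1) = 3
Entry delta = -5 - 3 = -8
Det delta = -8 * 3 = -24
New det = -7 + -24 = -31

Answer: -31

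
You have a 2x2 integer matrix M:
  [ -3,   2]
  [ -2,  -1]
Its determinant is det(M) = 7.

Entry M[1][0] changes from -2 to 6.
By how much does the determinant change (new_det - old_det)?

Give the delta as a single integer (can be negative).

Cofactor C_10 = -2
Entry delta = 6 - -2 = 8
Det delta = entry_delta * cofactor = 8 * -2 = -16

Answer: -16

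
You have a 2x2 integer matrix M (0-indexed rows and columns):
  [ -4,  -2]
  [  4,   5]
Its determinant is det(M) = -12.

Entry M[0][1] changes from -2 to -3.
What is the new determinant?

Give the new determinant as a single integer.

Answer: -8

Derivation:
det is linear in row 0: changing M[0][1] by delta changes det by delta * cofactor(0,1).
Cofactor C_01 = (-1)^(0+1) * minor(0,1) = -4
Entry delta = -3 - -2 = -1
Det delta = -1 * -4 = 4
New det = -12 + 4 = -8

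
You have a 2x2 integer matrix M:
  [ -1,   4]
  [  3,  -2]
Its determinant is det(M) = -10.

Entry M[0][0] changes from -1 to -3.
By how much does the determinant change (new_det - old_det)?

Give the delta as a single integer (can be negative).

Answer: 4

Derivation:
Cofactor C_00 = -2
Entry delta = -3 - -1 = -2
Det delta = entry_delta * cofactor = -2 * -2 = 4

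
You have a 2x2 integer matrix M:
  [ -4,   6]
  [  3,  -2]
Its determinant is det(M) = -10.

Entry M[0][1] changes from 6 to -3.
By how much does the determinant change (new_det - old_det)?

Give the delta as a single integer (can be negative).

Cofactor C_01 = -3
Entry delta = -3 - 6 = -9
Det delta = entry_delta * cofactor = -9 * -3 = 27

Answer: 27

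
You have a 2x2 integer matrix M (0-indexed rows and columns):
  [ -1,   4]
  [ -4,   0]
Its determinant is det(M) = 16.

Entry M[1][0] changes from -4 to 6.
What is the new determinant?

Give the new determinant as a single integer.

Answer: -24

Derivation:
det is linear in row 1: changing M[1][0] by delta changes det by delta * cofactor(1,0).
Cofactor C_10 = (-1)^(1+0) * minor(1,0) = -4
Entry delta = 6 - -4 = 10
Det delta = 10 * -4 = -40
New det = 16 + -40 = -24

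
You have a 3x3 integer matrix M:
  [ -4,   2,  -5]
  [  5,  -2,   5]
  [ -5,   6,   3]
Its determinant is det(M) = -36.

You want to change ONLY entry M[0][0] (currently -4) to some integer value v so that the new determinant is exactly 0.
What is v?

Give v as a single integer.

det is linear in entry M[0][0]: det = old_det + (v - -4) * C_00
Cofactor C_00 = -36
Want det = 0: -36 + (v - -4) * -36 = 0
  (v - -4) = 36 / -36 = -1
  v = -4 + (-1) = -5

Answer: -5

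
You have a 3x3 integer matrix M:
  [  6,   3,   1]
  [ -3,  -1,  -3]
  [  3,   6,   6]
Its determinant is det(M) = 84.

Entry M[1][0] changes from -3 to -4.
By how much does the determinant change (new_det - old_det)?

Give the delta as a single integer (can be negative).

Answer: 12

Derivation:
Cofactor C_10 = -12
Entry delta = -4 - -3 = -1
Det delta = entry_delta * cofactor = -1 * -12 = 12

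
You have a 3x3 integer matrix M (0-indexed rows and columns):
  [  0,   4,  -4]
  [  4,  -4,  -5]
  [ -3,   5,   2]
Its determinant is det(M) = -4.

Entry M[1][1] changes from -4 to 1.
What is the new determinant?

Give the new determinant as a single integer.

det is linear in row 1: changing M[1][1] by delta changes det by delta * cofactor(1,1).
Cofactor C_11 = (-1)^(1+1) * minor(1,1) = -12
Entry delta = 1 - -4 = 5
Det delta = 5 * -12 = -60
New det = -4 + -60 = -64

Answer: -64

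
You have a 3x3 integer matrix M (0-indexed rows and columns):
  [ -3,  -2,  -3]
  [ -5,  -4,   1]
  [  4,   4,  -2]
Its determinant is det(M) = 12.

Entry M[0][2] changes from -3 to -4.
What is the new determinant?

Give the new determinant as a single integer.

Answer: 16

Derivation:
det is linear in row 0: changing M[0][2] by delta changes det by delta * cofactor(0,2).
Cofactor C_02 = (-1)^(0+2) * minor(0,2) = -4
Entry delta = -4 - -3 = -1
Det delta = -1 * -4 = 4
New det = 12 + 4 = 16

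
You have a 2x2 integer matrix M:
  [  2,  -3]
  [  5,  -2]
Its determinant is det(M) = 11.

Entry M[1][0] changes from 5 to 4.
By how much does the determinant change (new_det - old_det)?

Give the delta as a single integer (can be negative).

Cofactor C_10 = 3
Entry delta = 4 - 5 = -1
Det delta = entry_delta * cofactor = -1 * 3 = -3

Answer: -3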